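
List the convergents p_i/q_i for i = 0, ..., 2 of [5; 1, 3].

5/1, 6/1, 23/4

Using the convergent recurrence p_i = a_i*p_{i-1} + p_{i-2}, q_i = a_i*q_{i-1} + q_{i-2} with p_{-2}=0, p_{-1}=1, q_{-2}=1, q_{-1}=0:
  i=0: a_0=5, p_0 = 5*1 + 0 = 5, q_0 = 5*0 + 1 = 1.
  i=1: a_1=1, p_1 = 1*5 + 1 = 6, q_1 = 1*1 + 0 = 1.
  i=2: a_2=3, p_2 = 3*6 + 5 = 23, q_2 = 3*1 + 1 = 4.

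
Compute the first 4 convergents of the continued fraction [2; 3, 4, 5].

Using the convergent recurrence p_i = a_i*p_{i-1} + p_{i-2}, q_i = a_i*q_{i-1} + q_{i-2} with p_{-2}=0, p_{-1}=1, q_{-2}=1, q_{-1}=0:
  i=0: a_0=2, p_0 = 2*1 + 0 = 2, q_0 = 2*0 + 1 = 1.
  i=1: a_1=3, p_1 = 3*2 + 1 = 7, q_1 = 3*1 + 0 = 3.
  i=2: a_2=4, p_2 = 4*7 + 2 = 30, q_2 = 4*3 + 1 = 13.
  i=3: a_3=5, p_3 = 5*30 + 7 = 157, q_3 = 5*13 + 3 = 68.

2/1, 7/3, 30/13, 157/68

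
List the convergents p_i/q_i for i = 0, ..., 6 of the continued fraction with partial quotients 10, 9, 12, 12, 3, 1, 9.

Using the convergent recurrence p_i = a_i*p_{i-1} + p_{i-2}, q_i = a_i*q_{i-1} + q_{i-2} with p_{-2}=0, p_{-1}=1, q_{-2}=1, q_{-1}=0:
  i=0: a_0=10, p_0 = 10*1 + 0 = 10, q_0 = 10*0 + 1 = 1.
  i=1: a_1=9, p_1 = 9*10 + 1 = 91, q_1 = 9*1 + 0 = 9.
  i=2: a_2=12, p_2 = 12*91 + 10 = 1102, q_2 = 12*9 + 1 = 109.
  i=3: a_3=12, p_3 = 12*1102 + 91 = 13315, q_3 = 12*109 + 9 = 1317.
  i=4: a_4=3, p_4 = 3*13315 + 1102 = 41047, q_4 = 3*1317 + 109 = 4060.
  i=5: a_5=1, p_5 = 1*41047 + 13315 = 54362, q_5 = 1*4060 + 1317 = 5377.
  i=6: a_6=9, p_6 = 9*54362 + 41047 = 530305, q_6 = 9*5377 + 4060 = 52453.

10/1, 91/9, 1102/109, 13315/1317, 41047/4060, 54362/5377, 530305/52453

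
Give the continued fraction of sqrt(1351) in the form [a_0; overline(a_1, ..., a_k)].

[36; overline(1, 3, 10, 3, 1, 72)]

Write x_i = (sqrt(1351) + m_i)/d_i with (m_0, d_0) = (0, 1). a_0 = floor(sqrt(1351)) = 36, since 36^2 = 1296 <= 1351 < 1369 = 37^2.
Iterate m_{i+1} = d_i*a_i - m_i, d_{i+1} = (1351 - m_{i+1}^2)/d_i, a_{i+1} = floor((a_0 + m_{i+1})/d_{i+1}):
  m_1 = 1*36 - 0 = 36, d_1 = (1351 - 36^2)/1 = 55/1 = 55, a_1 = floor((36 + 36)/55) = 1.
  m_2 = 55*1 - 36 = 19, d_2 = (1351 - 19^2)/55 = 990/55 = 18, a_2 = floor((36 + 19)/18) = 3.
  m_3 = 18*3 - 19 = 35, d_3 = (1351 - 35^2)/18 = 126/18 = 7, a_3 = floor((36 + 35)/7) = 10.
  m_4 = 7*10 - 35 = 35, d_4 = (1351 - 35^2)/7 = 126/7 = 18, a_4 = floor((36 + 35)/18) = 3.
  m_5 = 18*3 - 35 = 19, d_5 = (1351 - 19^2)/18 = 990/18 = 55, a_5 = floor((36 + 19)/55) = 1.
  m_6 = 55*1 - 19 = 36, d_6 = (1351 - 36^2)/55 = 55/55 = 1, a_6 = floor((36 + 36)/1) = 72.
  m_7 = 1*72 - 36 = 36, d_7 = (1351 - 36^2)/1 = 55/1 = 55: (m_7, d_7) = (m_1, d_1) = (36, 55), so from here the quotients repeat a_1, ..., a_6; the period length is 6.
Hence the expansion of sqrt(1351) is a_0 = 36 followed by the repeating block 1, 3, 10, 3, 1, 72 (period 6).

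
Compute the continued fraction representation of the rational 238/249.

[0; 1, 21, 1, 1, 1, 3]

Run the Euclidean algorithm on 238 and 249; the successive quotients are the partial quotients a_0, a_1, ... (each step inverts the fractional part left over by the previous one):
  238 = 0*249 + 238, so a_0 = 0.
  249 = 1*238 + 11, so a_1 = 1.
  238 = 21*11 + 7, so a_2 = 21.
  11 = 1*7 + 4, so a_3 = 1.
  7 = 1*4 + 3, so a_4 = 1.
  4 = 1*3 + 1, so a_5 = 1.
  3 = 3*1 + 0, so a_6 = 3.
The remainder reaches 0 after 7 divisions, so the expansion has 7 partial quotients, read off in order.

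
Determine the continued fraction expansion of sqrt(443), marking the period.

Write x_i = (sqrt(443) + m_i)/d_i with (m_0, d_0) = (0, 1). a_0 = floor(sqrt(443)) = 21, since 21^2 = 441 <= 443 < 484 = 22^2.
Iterate m_{i+1} = d_i*a_i - m_i, d_{i+1} = (443 - m_{i+1}^2)/d_i, a_{i+1} = floor((a_0 + m_{i+1})/d_{i+1}):
  m_1 = 1*21 - 0 = 21, d_1 = (443 - 21^2)/1 = 2/1 = 2, a_1 = floor((21 + 21)/2) = 21.
  m_2 = 2*21 - 21 = 21, d_2 = (443 - 21^2)/2 = 2/2 = 1, a_2 = floor((21 + 21)/1) = 42.
  m_3 = 1*42 - 21 = 21, d_3 = (443 - 21^2)/1 = 2/1 = 2: (m_3, d_3) = (m_1, d_1) = (21, 2), so from here the quotients repeat a_1, a_2; the period length is 2.
Hence the expansion of sqrt(443) is a_0 = 21 followed by the repeating block 21, 42 (period 2).

[21; (21, 42)]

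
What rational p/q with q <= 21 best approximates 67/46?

16/11

Expand x = 67/46 as a continued fraction with the Euclidean algorithm:
  67 = 1*46 + 21, so a_0 = 1.
  46 = 2*21 + 4, so a_1 = 2.
  21 = 5*4 + 1, so a_2 = 5.
  4 = 4*1 + 0, so a_3 = 4.
so x = [1; 2, 5, 4].
Convergents (p_i = a_i*p_{i-1} + p_{i-2}, q_i = a_i*q_{i-1} + q_{i-2} with p_{-2}=0, p_{-1}=1, q_{-2}=1, q_{-1}=0), until the denominator exceeds 21:
  i=0: a_0=1, p_0 = 1*1 + 0 = 1, q_0 = 1*0 + 1 = 1.
  i=1: a_1=2, p_1 = 2*1 + 1 = 3, q_1 = 2*1 + 0 = 2.
  i=2: a_2=5, p_2 = 5*3 + 1 = 16, q_2 = 5*2 + 1 = 11.
  i=3: a_3=4, p_3 = 4*16 + 3 = 67, q_3 = 4*11 + 2 = 46.
q_3 = 46 > 21, so the last convergent with denominator <= 21 is p_2/q_2 = 16/11.
The closest fraction with denominator <= 21 is either p_2/q_2 or the intermediate fraction (k*p_2 + p_1)/(k*q_2 + q_1) with the largest k >= 1 whose denominator stays <= 21; these approach x as k grows, and every other convergent or intermediate fraction in range is farther away.
Largest k: floor((21 - q_1)/q_2) = floor((21 - 2)/11) = 1.
That gives (1*16 + 3)/(1*11 + 2) = 19/13.
Compare the errors: |x - 16/11| = |67*11 - 16*46|/(46*11) = 1/506, and |x - 19/13| = |67*13 - 19*46|/(46*13) = 3/598.
Cross-multiplying, 1*598 = 598 < 1518 = 3*506, so 1/506 is smaller: the convergent 16/11 is closer to x than 19/13.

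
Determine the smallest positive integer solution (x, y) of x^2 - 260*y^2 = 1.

(x, y) = (129, 8)

First expand sqrt(260) as a continued fraction. With x_i = (sqrt(260) + m_i)/d_i and (m_0, d_0) = (0, 1): a_0 = floor(sqrt(260)) = 16, since 16^2 = 256 <= 260 < 289 = 17^2.
Iterate m_{i+1} = d_i*a_i - m_i, d_{i+1} = (260 - m_{i+1}^2)/d_i, a_{i+1} = floor((a_0 + m_{i+1})/d_{i+1}):
  m_1 = 1*16 - 0 = 16, d_1 = (260 - 16^2)/1 = 4/1 = 4, a_1 = floor((16 + 16)/4) = 8.
  m_2 = 4*8 - 16 = 16, d_2 = (260 - 16^2)/4 = 4/4 = 1, a_2 = floor((16 + 16)/1) = 32.
  m_3 = 1*32 - 16 = 16, d_3 = (260 - 16^2)/1 = 4/1 = 4: (m_3, d_3) = (m_1, d_1) = (16, 4), so from here the quotients repeat a_1, a_2; the period length is 2.
So sqrt(260) = [16; (8, 32)] with period length k = 2.
k is even, so the fundamental solution of x^2 - 260y^2 = 1 is (p_{k-1}, q_{k-1}) = (p_1, q_1); compute convergents through index 1.
Convergents (p_i = a_i*p_{i-1} + p_{i-2}, q_i = a_i*q_{i-1} + q_{i-2} with p_{-2}=0, p_{-1}=1, q_{-2}=1, q_{-1}=0):
  i=0: a_0=16, p_0 = 16*1 + 0 = 16, q_0 = 16*0 + 1 = 1.
  i=1: a_1=8, p_1 = 8*16 + 1 = 129, q_1 = 8*1 + 0 = 8.
Check: 129^2 - 260*8^2 = 16641 - 16640 = 1, so (x, y) = (129, 8) solves the equation, and by the theorem it is the least positive solution.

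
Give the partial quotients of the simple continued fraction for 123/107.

[1; 6, 1, 2, 5]

Run the Euclidean algorithm on 123 and 107; the successive quotients are the partial quotients a_0, a_1, ... (each step inverts the fractional part left over by the previous one):
  123 = 1*107 + 16, so a_0 = 1.
  107 = 6*16 + 11, so a_1 = 6.
  16 = 1*11 + 5, so a_2 = 1.
  11 = 2*5 + 1, so a_3 = 2.
  5 = 5*1 + 0, so a_4 = 5.
The remainder reaches 0 after 5 divisions, so the expansion has 5 partial quotients, read off in order.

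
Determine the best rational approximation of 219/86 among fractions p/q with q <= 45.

Expand x = 219/86 as a continued fraction with the Euclidean algorithm:
  219 = 2*86 + 47, so a_0 = 2.
  86 = 1*47 + 39, so a_1 = 1.
  47 = 1*39 + 8, so a_2 = 1.
  39 = 4*8 + 7, so a_3 = 4.
  8 = 1*7 + 1, so a_4 = 1.
  7 = 7*1 + 0, so a_5 = 7.
so x = [2; 1, 1, 4, 1, 7].
Convergents (p_i = a_i*p_{i-1} + p_{i-2}, q_i = a_i*q_{i-1} + q_{i-2} with p_{-2}=0, p_{-1}=1, q_{-2}=1, q_{-1}=0), until the denominator exceeds 45:
  i=0: a_0=2, p_0 = 2*1 + 0 = 2, q_0 = 2*0 + 1 = 1.
  i=1: a_1=1, p_1 = 1*2 + 1 = 3, q_1 = 1*1 + 0 = 1.
  i=2: a_2=1, p_2 = 1*3 + 2 = 5, q_2 = 1*1 + 1 = 2.
  i=3: a_3=4, p_3 = 4*5 + 3 = 23, q_3 = 4*2 + 1 = 9.
  i=4: a_4=1, p_4 = 1*23 + 5 = 28, q_4 = 1*9 + 2 = 11.
  i=5: a_5=7, p_5 = 7*28 + 23 = 219, q_5 = 7*11 + 9 = 86.
q_5 = 86 > 45, so the last convergent with denominator <= 45 is p_4/q_4 = 28/11.
The closest fraction with denominator <= 45 is either p_4/q_4 or the intermediate fraction (k*p_4 + p_3)/(k*q_4 + q_3) with the largest k >= 1 whose denominator stays <= 45; these approach x as k grows, and every other convergent or intermediate fraction in range is farther away.
Largest k: floor((45 - q_3)/q_4) = floor((45 - 9)/11) = 3.
That gives (3*28 + 23)/(3*11 + 9) = 107/42.
Compare the errors: |x - 28/11| = |219*11 - 28*86|/(86*11) = 1/946, and |x - 107/42| = |219*42 - 107*86|/(86*42) = 4/3612.
Cross-multiplying, 1*3612 = 3612 < 3784 = 4*946, so 1/946 is smaller: the convergent 28/11 is closer to x than 107/42.

28/11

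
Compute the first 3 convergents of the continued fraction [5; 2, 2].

Using the convergent recurrence p_i = a_i*p_{i-1} + p_{i-2}, q_i = a_i*q_{i-1} + q_{i-2} with p_{-2}=0, p_{-1}=1, q_{-2}=1, q_{-1}=0:
  i=0: a_0=5, p_0 = 5*1 + 0 = 5, q_0 = 5*0 + 1 = 1.
  i=1: a_1=2, p_1 = 2*5 + 1 = 11, q_1 = 2*1 + 0 = 2.
  i=2: a_2=2, p_2 = 2*11 + 5 = 27, q_2 = 2*2 + 1 = 5.

5/1, 11/2, 27/5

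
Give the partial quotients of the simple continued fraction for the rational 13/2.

Run the Euclidean algorithm on 13 and 2; the successive quotients are the partial quotients a_0, a_1, ... (each step inverts the fractional part left over by the previous one):
  13 = 6*2 + 1, so a_0 = 6.
  2 = 2*1 + 0, so a_1 = 2.
The remainder reaches 0 after 2 divisions, so the expansion has 2 partial quotients, read off in order.

[6; 2]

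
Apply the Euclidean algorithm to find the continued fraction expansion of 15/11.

[1; 2, 1, 3]

Run the Euclidean algorithm on 15 and 11; the successive quotients are the partial quotients a_0, a_1, ... (each step inverts the fractional part left over by the previous one):
  15 = 1*11 + 4, so a_0 = 1.
  11 = 2*4 + 3, so a_1 = 2.
  4 = 1*3 + 1, so a_2 = 1.
  3 = 3*1 + 0, so a_3 = 3.
The remainder reaches 0 after 4 divisions, so the expansion has 4 partial quotients, read off in order.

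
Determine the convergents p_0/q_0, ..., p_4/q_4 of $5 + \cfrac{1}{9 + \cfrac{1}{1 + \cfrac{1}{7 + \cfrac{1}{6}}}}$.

Using the convergent recurrence p_i = a_i*p_{i-1} + p_{i-2}, q_i = a_i*q_{i-1} + q_{i-2} with p_{-2}=0, p_{-1}=1, q_{-2}=1, q_{-1}=0:
  i=0: a_0=5, p_0 = 5*1 + 0 = 5, q_0 = 5*0 + 1 = 1.
  i=1: a_1=9, p_1 = 9*5 + 1 = 46, q_1 = 9*1 + 0 = 9.
  i=2: a_2=1, p_2 = 1*46 + 5 = 51, q_2 = 1*9 + 1 = 10.
  i=3: a_3=7, p_3 = 7*51 + 46 = 403, q_3 = 7*10 + 9 = 79.
  i=4: a_4=6, p_4 = 6*403 + 51 = 2469, q_4 = 6*79 + 10 = 484.

5/1, 46/9, 51/10, 403/79, 2469/484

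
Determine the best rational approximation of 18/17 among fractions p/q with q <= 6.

Expand x = 18/17 as a continued fraction with the Euclidean algorithm:
  18 = 1*17 + 1, so a_0 = 1.
  17 = 17*1 + 0, so a_1 = 17.
so x = [1; 17].
Convergents (p_i = a_i*p_{i-1} + p_{i-2}, q_i = a_i*q_{i-1} + q_{i-2} with p_{-2}=0, p_{-1}=1, q_{-2}=1, q_{-1}=0), until the denominator exceeds 6:
  i=0: a_0=1, p_0 = 1*1 + 0 = 1, q_0 = 1*0 + 1 = 1.
  i=1: a_1=17, p_1 = 17*1 + 1 = 18, q_1 = 17*1 + 0 = 17.
q_1 = 17 > 6, so the last convergent with denominator <= 6 is p_0/q_0 = 1/1.
The closest fraction with denominator <= 6 is either p_0/q_0 or the intermediate fraction (k*p_0 + p_{-1})/(k*q_0 + q_{-1}) with the largest k >= 1 whose denominator stays <= 6; these approach x as k grows, and every other convergent or intermediate fraction in range is farther away.
Largest k: floor((6 - q_{-1})/q_0) = floor((6 - 0)/1) = 6 (using the seeds p_{-1} = 1, q_{-1} = 0).
That gives (6*1 + 1)/(6*1 + 0) = 7/6.
Compare the errors: |x - 1/1| = |18*1 - 1*17|/(17*1) = 1/17, and |x - 7/6| = |18*6 - 7*17|/(17*6) = 11/102.
Cross-multiplying, 1*102 = 102 < 187 = 11*17, so 1/17 is smaller: the convergent 1/1 is closer to x than 7/6.

1/1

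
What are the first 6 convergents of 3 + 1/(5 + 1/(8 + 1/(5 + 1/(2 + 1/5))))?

3/1, 16/5, 131/41, 671/210, 1473/461, 8036/2515

Using the convergent recurrence p_i = a_i*p_{i-1} + p_{i-2}, q_i = a_i*q_{i-1} + q_{i-2} with p_{-2}=0, p_{-1}=1, q_{-2}=1, q_{-1}=0:
  i=0: a_0=3, p_0 = 3*1 + 0 = 3, q_0 = 3*0 + 1 = 1.
  i=1: a_1=5, p_1 = 5*3 + 1 = 16, q_1 = 5*1 + 0 = 5.
  i=2: a_2=8, p_2 = 8*16 + 3 = 131, q_2 = 8*5 + 1 = 41.
  i=3: a_3=5, p_3 = 5*131 + 16 = 671, q_3 = 5*41 + 5 = 210.
  i=4: a_4=2, p_4 = 2*671 + 131 = 1473, q_4 = 2*210 + 41 = 461.
  i=5: a_5=5, p_5 = 5*1473 + 671 = 8036, q_5 = 5*461 + 210 = 2515.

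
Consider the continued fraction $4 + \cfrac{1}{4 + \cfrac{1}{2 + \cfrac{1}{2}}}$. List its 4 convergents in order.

Using the convergent recurrence p_i = a_i*p_{i-1} + p_{i-2}, q_i = a_i*q_{i-1} + q_{i-2} with p_{-2}=0, p_{-1}=1, q_{-2}=1, q_{-1}=0:
  i=0: a_0=4, p_0 = 4*1 + 0 = 4, q_0 = 4*0 + 1 = 1.
  i=1: a_1=4, p_1 = 4*4 + 1 = 17, q_1 = 4*1 + 0 = 4.
  i=2: a_2=2, p_2 = 2*17 + 4 = 38, q_2 = 2*4 + 1 = 9.
  i=3: a_3=2, p_3 = 2*38 + 17 = 93, q_3 = 2*9 + 4 = 22.

4/1, 17/4, 38/9, 93/22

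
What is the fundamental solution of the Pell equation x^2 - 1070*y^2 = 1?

First expand sqrt(1070) as a continued fraction. With x_i = (sqrt(1070) + m_i)/d_i and (m_0, d_0) = (0, 1): a_0 = floor(sqrt(1070)) = 32, since 32^2 = 1024 <= 1070 < 1089 = 33^2.
Iterate m_{i+1} = d_i*a_i - m_i, d_{i+1} = (1070 - m_{i+1}^2)/d_i, a_{i+1} = floor((a_0 + m_{i+1})/d_{i+1}):
  m_1 = 1*32 - 0 = 32, d_1 = (1070 - 32^2)/1 = 46/1 = 46, a_1 = floor((32 + 32)/46) = 1.
  m_2 = 46*1 - 32 = 14, d_2 = (1070 - 14^2)/46 = 874/46 = 19, a_2 = floor((32 + 14)/19) = 2.
  m_3 = 19*2 - 14 = 24, d_3 = (1070 - 24^2)/19 = 494/19 = 26, a_3 = floor((32 + 24)/26) = 2.
  m_4 = 26*2 - 24 = 28, d_4 = (1070 - 28^2)/26 = 286/26 = 11, a_4 = floor((32 + 28)/11) = 5.
  m_5 = 11*5 - 28 = 27, d_5 = (1070 - 27^2)/11 = 341/11 = 31, a_5 = floor((32 + 27)/31) = 1.
  m_6 = 31*1 - 27 = 4, d_6 = (1070 - 4^2)/31 = 1054/31 = 34, a_6 = floor((32 + 4)/34) = 1.
  m_7 = 34*1 - 4 = 30, d_7 = (1070 - 30^2)/34 = 170/34 = 5, a_7 = floor((32 + 30)/5) = 12.
  m_8 = 5*12 - 30 = 30, d_8 = (1070 - 30^2)/5 = 170/5 = 34, a_8 = floor((32 + 30)/34) = 1.
  m_9 = 34*1 - 30 = 4, d_9 = (1070 - 4^2)/34 = 1054/34 = 31, a_9 = floor((32 + 4)/31) = 1.
  m_10 = 31*1 - 4 = 27, d_10 = (1070 - 27^2)/31 = 341/31 = 11, a_10 = floor((32 + 27)/11) = 5.
  m_11 = 11*5 - 27 = 28, d_11 = (1070 - 28^2)/11 = 286/11 = 26, a_11 = floor((32 + 28)/26) = 2.
  m_12 = 26*2 - 28 = 24, d_12 = (1070 - 24^2)/26 = 494/26 = 19, a_12 = floor((32 + 24)/19) = 2.
  m_13 = 19*2 - 24 = 14, d_13 = (1070 - 14^2)/19 = 874/19 = 46, a_13 = floor((32 + 14)/46) = 1.
  m_14 = 46*1 - 14 = 32, d_14 = (1070 - 32^2)/46 = 46/46 = 1, a_14 = floor((32 + 32)/1) = 64.
  m_15 = 1*64 - 32 = 32, d_15 = (1070 - 32^2)/1 = 46/1 = 46: (m_15, d_15) = (m_1, d_1) = (32, 46), so from here the quotients repeat a_1, ..., a_14; the period length is 14.
So sqrt(1070) = [32; (1, 2, 2, 5, 1, 1, 12, 1, 1, 5, 2, 2, 1, 64)] with period length k = 14.
k is even, so the fundamental solution of x^2 - 1070y^2 = 1 is (p_{k-1}, q_{k-1}) = (p_13, q_13); compute convergents through index 13.
Convergents (p_i = a_i*p_{i-1} + p_{i-2}, q_i = a_i*q_{i-1} + q_{i-2} with p_{-2}=0, p_{-1}=1, q_{-2}=1, q_{-1}=0):
  i=0: a_0=32, p_0 = 32*1 + 0 = 32, q_0 = 32*0 + 1 = 1.
  i=1: a_1=1, p_1 = 1*32 + 1 = 33, q_1 = 1*1 + 0 = 1.
  i=2: a_2=2, p_2 = 2*33 + 32 = 98, q_2 = 2*1 + 1 = 3.
  i=3: a_3=2, p_3 = 2*98 + 33 = 229, q_3 = 2*3 + 1 = 7.
  i=4: a_4=5, p_4 = 5*229 + 98 = 1243, q_4 = 5*7 + 3 = 38.
  i=5: a_5=1, p_5 = 1*1243 + 229 = 1472, q_5 = 1*38 + 7 = 45.
  i=6: a_6=1, p_6 = 1*1472 + 1243 = 2715, q_6 = 1*45 + 38 = 83.
  i=7: a_7=12, p_7 = 12*2715 + 1472 = 34052, q_7 = 12*83 + 45 = 1041.
  i=8: a_8=1, p_8 = 1*34052 + 2715 = 36767, q_8 = 1*1041 + 83 = 1124.
  i=9: a_9=1, p_9 = 1*36767 + 34052 = 70819, q_9 = 1*1124 + 1041 = 2165.
  i=10: a_10=5, p_10 = 5*70819 + 36767 = 390862, q_10 = 5*2165 + 1124 = 11949.
  i=11: a_11=2, p_11 = 2*390862 + 70819 = 852543, q_11 = 2*11949 + 2165 = 26063.
  i=12: a_12=2, p_12 = 2*852543 + 390862 = 2095948, q_12 = 2*26063 + 11949 = 64075.
  i=13: a_13=1, p_13 = 1*2095948 + 852543 = 2948491, q_13 = 1*64075 + 26063 = 90138.
Check: 2948491^2 - 1070*90138^2 = 8693599177081 - 8693599177080 = 1, so (x, y) = (2948491, 90138) solves the equation, and by the theorem it is the least positive solution.

(x, y) = (2948491, 90138)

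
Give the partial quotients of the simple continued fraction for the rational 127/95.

Run the Euclidean algorithm on 127 and 95; the successive quotients are the partial quotients a_0, a_1, ... (each step inverts the fractional part left over by the previous one):
  127 = 1*95 + 32, so a_0 = 1.
  95 = 2*32 + 31, so a_1 = 2.
  32 = 1*31 + 1, so a_2 = 1.
  31 = 31*1 + 0, so a_3 = 31.
The remainder reaches 0 after 4 divisions, so the expansion has 4 partial quotients, read off in order.

[1; 2, 1, 31]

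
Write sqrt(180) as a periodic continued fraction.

Write x_i = (sqrt(180) + m_i)/d_i with (m_0, d_0) = (0, 1). a_0 = floor(sqrt(180)) = 13, since 13^2 = 169 <= 180 < 196 = 14^2.
Iterate m_{i+1} = d_i*a_i - m_i, d_{i+1} = (180 - m_{i+1}^2)/d_i, a_{i+1} = floor((a_0 + m_{i+1})/d_{i+1}):
  m_1 = 1*13 - 0 = 13, d_1 = (180 - 13^2)/1 = 11/1 = 11, a_1 = floor((13 + 13)/11) = 2.
  m_2 = 11*2 - 13 = 9, d_2 = (180 - 9^2)/11 = 99/11 = 9, a_2 = floor((13 + 9)/9) = 2.
  m_3 = 9*2 - 9 = 9, d_3 = (180 - 9^2)/9 = 99/9 = 11, a_3 = floor((13 + 9)/11) = 2.
  m_4 = 11*2 - 9 = 13, d_4 = (180 - 13^2)/11 = 11/11 = 1, a_4 = floor((13 + 13)/1) = 26.
  m_5 = 1*26 - 13 = 13, d_5 = (180 - 13^2)/1 = 11/1 = 11: (m_5, d_5) = (m_1, d_1) = (13, 11), so from here the quotients repeat a_1, ..., a_4; the period length is 4.
Hence the expansion of sqrt(180) is a_0 = 13 followed by the repeating block 2, 2, 2, 26 (period 4).

[13; (2, 2, 2, 26)]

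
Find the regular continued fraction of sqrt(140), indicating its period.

Write x_i = (sqrt(140) + m_i)/d_i with (m_0, d_0) = (0, 1). a_0 = floor(sqrt(140)) = 11, since 11^2 = 121 <= 140 < 144 = 12^2.
Iterate m_{i+1} = d_i*a_i - m_i, d_{i+1} = (140 - m_{i+1}^2)/d_i, a_{i+1} = floor((a_0 + m_{i+1})/d_{i+1}):
  m_1 = 1*11 - 0 = 11, d_1 = (140 - 11^2)/1 = 19/1 = 19, a_1 = floor((11 + 11)/19) = 1.
  m_2 = 19*1 - 11 = 8, d_2 = (140 - 8^2)/19 = 76/19 = 4, a_2 = floor((11 + 8)/4) = 4.
  m_3 = 4*4 - 8 = 8, d_3 = (140 - 8^2)/4 = 76/4 = 19, a_3 = floor((11 + 8)/19) = 1.
  m_4 = 19*1 - 8 = 11, d_4 = (140 - 11^2)/19 = 19/19 = 1, a_4 = floor((11 + 11)/1) = 22.
  m_5 = 1*22 - 11 = 11, d_5 = (140 - 11^2)/1 = 19/1 = 19: (m_5, d_5) = (m_1, d_1) = (11, 19), so from here the quotients repeat a_1, ..., a_4; the period length is 4.
Hence the expansion of sqrt(140) is a_0 = 11 followed by the repeating block 1, 4, 1, 22 (period 4).

[11; (1, 4, 1, 22)]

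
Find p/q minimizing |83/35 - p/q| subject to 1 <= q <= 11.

19/8

Expand x = 83/35 as a continued fraction with the Euclidean algorithm:
  83 = 2*35 + 13, so a_0 = 2.
  35 = 2*13 + 9, so a_1 = 2.
  13 = 1*9 + 4, so a_2 = 1.
  9 = 2*4 + 1, so a_3 = 2.
  4 = 4*1 + 0, so a_4 = 4.
so x = [2; 2, 1, 2, 4].
Convergents (p_i = a_i*p_{i-1} + p_{i-2}, q_i = a_i*q_{i-1} + q_{i-2} with p_{-2}=0, p_{-1}=1, q_{-2}=1, q_{-1}=0), until the denominator exceeds 11:
  i=0: a_0=2, p_0 = 2*1 + 0 = 2, q_0 = 2*0 + 1 = 1.
  i=1: a_1=2, p_1 = 2*2 + 1 = 5, q_1 = 2*1 + 0 = 2.
  i=2: a_2=1, p_2 = 1*5 + 2 = 7, q_2 = 1*2 + 1 = 3.
  i=3: a_3=2, p_3 = 2*7 + 5 = 19, q_3 = 2*3 + 2 = 8.
  i=4: a_4=4, p_4 = 4*19 + 7 = 83, q_4 = 4*8 + 3 = 35.
q_4 = 35 > 11, so the last convergent with denominator <= 11 is p_3/q_3 = 19/8.
The closest fraction with denominator <= 11 is either p_3/q_3 or the intermediate fraction (k*p_3 + p_2)/(k*q_3 + q_2) with the largest k >= 1 whose denominator stays <= 11; these approach x as k grows, and every other convergent or intermediate fraction in range is farther away.
Largest k: floor((11 - q_2)/q_3) = floor((11 - 3)/8) = 1.
That gives (1*19 + 7)/(1*8 + 3) = 26/11.
Compare the errors: |x - 19/8| = |83*8 - 19*35|/(35*8) = 1/280, and |x - 26/11| = |83*11 - 26*35|/(35*11) = 3/385.
Cross-multiplying, 1*385 = 385 < 840 = 3*280, so 1/280 is smaller: the convergent 19/8 is closer to x than 26/11.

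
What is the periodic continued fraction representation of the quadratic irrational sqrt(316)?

[17; (1, 3, 2, 8, 2, 3, 1, 34)]

Write x_i = (sqrt(316) + m_i)/d_i with (m_0, d_0) = (0, 1). a_0 = floor(sqrt(316)) = 17, since 17^2 = 289 <= 316 < 324 = 18^2.
Iterate m_{i+1} = d_i*a_i - m_i, d_{i+1} = (316 - m_{i+1}^2)/d_i, a_{i+1} = floor((a_0 + m_{i+1})/d_{i+1}):
  m_1 = 1*17 - 0 = 17, d_1 = (316 - 17^2)/1 = 27/1 = 27, a_1 = floor((17 + 17)/27) = 1.
  m_2 = 27*1 - 17 = 10, d_2 = (316 - 10^2)/27 = 216/27 = 8, a_2 = floor((17 + 10)/8) = 3.
  m_3 = 8*3 - 10 = 14, d_3 = (316 - 14^2)/8 = 120/8 = 15, a_3 = floor((17 + 14)/15) = 2.
  m_4 = 15*2 - 14 = 16, d_4 = (316 - 16^2)/15 = 60/15 = 4, a_4 = floor((17 + 16)/4) = 8.
  m_5 = 4*8 - 16 = 16, d_5 = (316 - 16^2)/4 = 60/4 = 15, a_5 = floor((17 + 16)/15) = 2.
  m_6 = 15*2 - 16 = 14, d_6 = (316 - 14^2)/15 = 120/15 = 8, a_6 = floor((17 + 14)/8) = 3.
  m_7 = 8*3 - 14 = 10, d_7 = (316 - 10^2)/8 = 216/8 = 27, a_7 = floor((17 + 10)/27) = 1.
  m_8 = 27*1 - 10 = 17, d_8 = (316 - 17^2)/27 = 27/27 = 1, a_8 = floor((17 + 17)/1) = 34.
  m_9 = 1*34 - 17 = 17, d_9 = (316 - 17^2)/1 = 27/1 = 27: (m_9, d_9) = (m_1, d_1) = (17, 27), so from here the quotients repeat a_1, ..., a_8; the period length is 8.
Hence the expansion of sqrt(316) is a_0 = 17 followed by the repeating block 1, 3, 2, 8, 2, 3, 1, 34 (period 8).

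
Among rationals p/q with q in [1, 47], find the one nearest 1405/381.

Expand x = 1405/381 as a continued fraction with the Euclidean algorithm:
  1405 = 3*381 + 262, so a_0 = 3.
  381 = 1*262 + 119, so a_1 = 1.
  262 = 2*119 + 24, so a_2 = 2.
  119 = 4*24 + 23, so a_3 = 4.
  24 = 1*23 + 1, so a_4 = 1.
  23 = 23*1 + 0, so a_5 = 23.
so x = [3; 1, 2, 4, 1, 23].
Convergents (p_i = a_i*p_{i-1} + p_{i-2}, q_i = a_i*q_{i-1} + q_{i-2} with p_{-2}=0, p_{-1}=1, q_{-2}=1, q_{-1}=0), until the denominator exceeds 47:
  i=0: a_0=3, p_0 = 3*1 + 0 = 3, q_0 = 3*0 + 1 = 1.
  i=1: a_1=1, p_1 = 1*3 + 1 = 4, q_1 = 1*1 + 0 = 1.
  i=2: a_2=2, p_2 = 2*4 + 3 = 11, q_2 = 2*1 + 1 = 3.
  i=3: a_3=4, p_3 = 4*11 + 4 = 48, q_3 = 4*3 + 1 = 13.
  i=4: a_4=1, p_4 = 1*48 + 11 = 59, q_4 = 1*13 + 3 = 16.
  i=5: a_5=23, p_5 = 23*59 + 48 = 1405, q_5 = 23*16 + 13 = 381.
q_5 = 381 > 47, so the last convergent with denominator <= 47 is p_4/q_4 = 59/16.
The closest fraction with denominator <= 47 is either p_4/q_4 or the intermediate fraction (k*p_4 + p_3)/(k*q_4 + q_3) with the largest k >= 1 whose denominator stays <= 47; these approach x as k grows, and every other convergent or intermediate fraction in range is farther away.
Largest k: floor((47 - q_3)/q_4) = floor((47 - 13)/16) = 2.
That gives (2*59 + 48)/(2*16 + 13) = 166/45.
Compare the errors: |x - 59/16| = |1405*16 - 59*381|/(381*16) = 1/6096, and |x - 166/45| = |1405*45 - 166*381|/(381*45) = 21/17145.
Cross-multiplying, 1*17145 = 17145 < 128016 = 21*6096, so 1/6096 is smaller: the convergent 59/16 is closer to x than 166/45.

59/16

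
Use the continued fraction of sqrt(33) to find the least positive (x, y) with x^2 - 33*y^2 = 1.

(x, y) = (23, 4)

First expand sqrt(33) as a continued fraction. With x_i = (sqrt(33) + m_i)/d_i and (m_0, d_0) = (0, 1): a_0 = floor(sqrt(33)) = 5, since 5^2 = 25 <= 33 < 36 = 6^2.
Iterate m_{i+1} = d_i*a_i - m_i, d_{i+1} = (33 - m_{i+1}^2)/d_i, a_{i+1} = floor((a_0 + m_{i+1})/d_{i+1}):
  m_1 = 1*5 - 0 = 5, d_1 = (33 - 5^2)/1 = 8/1 = 8, a_1 = floor((5 + 5)/8) = 1.
  m_2 = 8*1 - 5 = 3, d_2 = (33 - 3^2)/8 = 24/8 = 3, a_2 = floor((5 + 3)/3) = 2.
  m_3 = 3*2 - 3 = 3, d_3 = (33 - 3^2)/3 = 24/3 = 8, a_3 = floor((5 + 3)/8) = 1.
  m_4 = 8*1 - 3 = 5, d_4 = (33 - 5^2)/8 = 8/8 = 1, a_4 = floor((5 + 5)/1) = 10.
  m_5 = 1*10 - 5 = 5, d_5 = (33 - 5^2)/1 = 8/1 = 8: (m_5, d_5) = (m_1, d_1) = (5, 8), so from here the quotients repeat a_1, ..., a_4; the period length is 4.
So sqrt(33) = [5; (1, 2, 1, 10)] with period length k = 4.
k is even, so the fundamental solution of x^2 - 33y^2 = 1 is (p_{k-1}, q_{k-1}) = (p_3, q_3); compute convergents through index 3.
Convergents (p_i = a_i*p_{i-1} + p_{i-2}, q_i = a_i*q_{i-1} + q_{i-2} with p_{-2}=0, p_{-1}=1, q_{-2}=1, q_{-1}=0):
  i=0: a_0=5, p_0 = 5*1 + 0 = 5, q_0 = 5*0 + 1 = 1.
  i=1: a_1=1, p_1 = 1*5 + 1 = 6, q_1 = 1*1 + 0 = 1.
  i=2: a_2=2, p_2 = 2*6 + 5 = 17, q_2 = 2*1 + 1 = 3.
  i=3: a_3=1, p_3 = 1*17 + 6 = 23, q_3 = 1*3 + 1 = 4.
Check: 23^2 - 33*4^2 = 529 - 528 = 1, so (x, y) = (23, 4) solves the equation, and by the theorem it is the least positive solution.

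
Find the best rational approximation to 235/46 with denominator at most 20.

Expand x = 235/46 as a continued fraction with the Euclidean algorithm:
  235 = 5*46 + 5, so a_0 = 5.
  46 = 9*5 + 1, so a_1 = 9.
  5 = 5*1 + 0, so a_2 = 5.
so x = [5; 9, 5].
Convergents (p_i = a_i*p_{i-1} + p_{i-2}, q_i = a_i*q_{i-1} + q_{i-2} with p_{-2}=0, p_{-1}=1, q_{-2}=1, q_{-1}=0), until the denominator exceeds 20:
  i=0: a_0=5, p_0 = 5*1 + 0 = 5, q_0 = 5*0 + 1 = 1.
  i=1: a_1=9, p_1 = 9*5 + 1 = 46, q_1 = 9*1 + 0 = 9.
  i=2: a_2=5, p_2 = 5*46 + 5 = 235, q_2 = 5*9 + 1 = 46.
q_2 = 46 > 20, so the last convergent with denominator <= 20 is p_1/q_1 = 46/9.
The closest fraction with denominator <= 20 is either p_1/q_1 or the intermediate fraction (k*p_1 + p_0)/(k*q_1 + q_0) with the largest k >= 1 whose denominator stays <= 20; these approach x as k grows, and every other convergent or intermediate fraction in range is farther away.
Largest k: floor((20 - q_0)/q_1) = floor((20 - 1)/9) = 2.
That gives (2*46 + 5)/(2*9 + 1) = 97/19.
Compare the errors: |x - 46/9| = |235*9 - 46*46|/(46*9) = 1/414, and |x - 97/19| = |235*19 - 97*46|/(46*19) = 3/874.
Cross-multiplying, 1*874 = 874 < 1242 = 3*414, so 1/414 is smaller: the convergent 46/9 is closer to x than 97/19.

46/9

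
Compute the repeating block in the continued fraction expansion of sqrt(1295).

Write x_i = (sqrt(1295) + m_i)/d_i with (m_0, d_0) = (0, 1). a_0 = floor(sqrt(1295)) = 35, since 35^2 = 1225 <= 1295 < 1296 = 36^2.
Iterate m_{i+1} = d_i*a_i - m_i, d_{i+1} = (1295 - m_{i+1}^2)/d_i, a_{i+1} = floor((a_0 + m_{i+1})/d_{i+1}):
  m_1 = 1*35 - 0 = 35, d_1 = (1295 - 35^2)/1 = 70/1 = 70, a_1 = floor((35 + 35)/70) = 1.
  m_2 = 70*1 - 35 = 35, d_2 = (1295 - 35^2)/70 = 70/70 = 1, a_2 = floor((35 + 35)/1) = 70.
  m_3 = 1*70 - 35 = 35, d_3 = (1295 - 35^2)/1 = 70/1 = 70: (m_3, d_3) = (m_1, d_1) = (35, 70), so from here the quotients repeat a_1, a_2; the period length is 2.
Hence the expansion of sqrt(1295) is a_0 = 35 followed by the repeating block 1, 70 (period 2).

[35; (1, 70)]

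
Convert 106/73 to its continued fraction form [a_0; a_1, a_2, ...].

[1; 2, 4, 1, 2, 2]

Run the Euclidean algorithm on 106 and 73; the successive quotients are the partial quotients a_0, a_1, ... (each step inverts the fractional part left over by the previous one):
  106 = 1*73 + 33, so a_0 = 1.
  73 = 2*33 + 7, so a_1 = 2.
  33 = 4*7 + 5, so a_2 = 4.
  7 = 1*5 + 2, so a_3 = 1.
  5 = 2*2 + 1, so a_4 = 2.
  2 = 2*1 + 0, so a_5 = 2.
The remainder reaches 0 after 6 divisions, so the expansion has 6 partial quotients, read off in order.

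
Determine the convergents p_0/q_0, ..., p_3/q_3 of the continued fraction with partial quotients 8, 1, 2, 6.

8/1, 9/1, 26/3, 165/19

Using the convergent recurrence p_i = a_i*p_{i-1} + p_{i-2}, q_i = a_i*q_{i-1} + q_{i-2} with p_{-2}=0, p_{-1}=1, q_{-2}=1, q_{-1}=0:
  i=0: a_0=8, p_0 = 8*1 + 0 = 8, q_0 = 8*0 + 1 = 1.
  i=1: a_1=1, p_1 = 1*8 + 1 = 9, q_1 = 1*1 + 0 = 1.
  i=2: a_2=2, p_2 = 2*9 + 8 = 26, q_2 = 2*1 + 1 = 3.
  i=3: a_3=6, p_3 = 6*26 + 9 = 165, q_3 = 6*3 + 1 = 19.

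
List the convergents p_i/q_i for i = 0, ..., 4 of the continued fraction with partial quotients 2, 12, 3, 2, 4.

Using the convergent recurrence p_i = a_i*p_{i-1} + p_{i-2}, q_i = a_i*q_{i-1} + q_{i-2} with p_{-2}=0, p_{-1}=1, q_{-2}=1, q_{-1}=0:
  i=0: a_0=2, p_0 = 2*1 + 0 = 2, q_0 = 2*0 + 1 = 1.
  i=1: a_1=12, p_1 = 12*2 + 1 = 25, q_1 = 12*1 + 0 = 12.
  i=2: a_2=3, p_2 = 3*25 + 2 = 77, q_2 = 3*12 + 1 = 37.
  i=3: a_3=2, p_3 = 2*77 + 25 = 179, q_3 = 2*37 + 12 = 86.
  i=4: a_4=4, p_4 = 4*179 + 77 = 793, q_4 = 4*86 + 37 = 381.

2/1, 25/12, 77/37, 179/86, 793/381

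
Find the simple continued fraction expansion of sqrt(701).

[26; (2, 10, 10, 2, 52)]

Write x_i = (sqrt(701) + m_i)/d_i with (m_0, d_0) = (0, 1). a_0 = floor(sqrt(701)) = 26, since 26^2 = 676 <= 701 < 729 = 27^2.
Iterate m_{i+1} = d_i*a_i - m_i, d_{i+1} = (701 - m_{i+1}^2)/d_i, a_{i+1} = floor((a_0 + m_{i+1})/d_{i+1}):
  m_1 = 1*26 - 0 = 26, d_1 = (701 - 26^2)/1 = 25/1 = 25, a_1 = floor((26 + 26)/25) = 2.
  m_2 = 25*2 - 26 = 24, d_2 = (701 - 24^2)/25 = 125/25 = 5, a_2 = floor((26 + 24)/5) = 10.
  m_3 = 5*10 - 24 = 26, d_3 = (701 - 26^2)/5 = 25/5 = 5, a_3 = floor((26 + 26)/5) = 10.
  m_4 = 5*10 - 26 = 24, d_4 = (701 - 24^2)/5 = 125/5 = 25, a_4 = floor((26 + 24)/25) = 2.
  m_5 = 25*2 - 24 = 26, d_5 = (701 - 26^2)/25 = 25/25 = 1, a_5 = floor((26 + 26)/1) = 52.
  m_6 = 1*52 - 26 = 26, d_6 = (701 - 26^2)/1 = 25/1 = 25: (m_6, d_6) = (m_1, d_1) = (26, 25), so from here the quotients repeat a_1, ..., a_5; the period length is 5.
Hence the expansion of sqrt(701) is a_0 = 26 followed by the repeating block 2, 10, 10, 2, 52 (period 5).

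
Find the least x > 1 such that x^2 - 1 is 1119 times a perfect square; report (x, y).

(x, y) = (31657255, 946364)

First expand sqrt(1119) as a continued fraction. With x_i = (sqrt(1119) + m_i)/d_i and (m_0, d_0) = (0, 1): a_0 = floor(sqrt(1119)) = 33, since 33^2 = 1089 <= 1119 < 1156 = 34^2.
Iterate m_{i+1} = d_i*a_i - m_i, d_{i+1} = (1119 - m_{i+1}^2)/d_i, a_{i+1} = floor((a_0 + m_{i+1})/d_{i+1}):
  m_1 = 1*33 - 0 = 33, d_1 = (1119 - 33^2)/1 = 30/1 = 30, a_1 = floor((33 + 33)/30) = 2.
  m_2 = 30*2 - 33 = 27, d_2 = (1119 - 27^2)/30 = 390/30 = 13, a_2 = floor((33 + 27)/13) = 4.
  m_3 = 13*4 - 27 = 25, d_3 = (1119 - 25^2)/13 = 494/13 = 38, a_3 = floor((33 + 25)/38) = 1.
  m_4 = 38*1 - 25 = 13, d_4 = (1119 - 13^2)/38 = 950/38 = 25, a_4 = floor((33 + 13)/25) = 1.
  m_5 = 25*1 - 13 = 12, d_5 = (1119 - 12^2)/25 = 975/25 = 39, a_5 = floor((33 + 12)/39) = 1.
  m_6 = 39*1 - 12 = 27, d_6 = (1119 - 27^2)/39 = 390/39 = 10, a_6 = floor((33 + 27)/10) = 6.
  m_7 = 10*6 - 27 = 33, d_7 = (1119 - 33^2)/10 = 30/10 = 3, a_7 = floor((33 + 33)/3) = 22.
  m_8 = 3*22 - 33 = 33, d_8 = (1119 - 33^2)/3 = 30/3 = 10, a_8 = floor((33 + 33)/10) = 6.
  m_9 = 10*6 - 33 = 27, d_9 = (1119 - 27^2)/10 = 390/10 = 39, a_9 = floor((33 + 27)/39) = 1.
  m_10 = 39*1 - 27 = 12, d_10 = (1119 - 12^2)/39 = 975/39 = 25, a_10 = floor((33 + 12)/25) = 1.
  m_11 = 25*1 - 12 = 13, d_11 = (1119 - 13^2)/25 = 950/25 = 38, a_11 = floor((33 + 13)/38) = 1.
  m_12 = 38*1 - 13 = 25, d_12 = (1119 - 25^2)/38 = 494/38 = 13, a_12 = floor((33 + 25)/13) = 4.
  m_13 = 13*4 - 25 = 27, d_13 = (1119 - 27^2)/13 = 390/13 = 30, a_13 = floor((33 + 27)/30) = 2.
  m_14 = 30*2 - 27 = 33, d_14 = (1119 - 33^2)/30 = 30/30 = 1, a_14 = floor((33 + 33)/1) = 66.
  m_15 = 1*66 - 33 = 33, d_15 = (1119 - 33^2)/1 = 30/1 = 30: (m_15, d_15) = (m_1, d_1) = (33, 30), so from here the quotients repeat a_1, ..., a_14; the period length is 14.
So sqrt(1119) = [33; (2, 4, 1, 1, 1, 6, 22, 6, 1, 1, 1, 4, 2, 66)] with period length k = 14.
k is even, so the fundamental solution of x^2 - 1119y^2 = 1 is (p_{k-1}, q_{k-1}) = (p_13, q_13); compute convergents through index 13.
Convergents (p_i = a_i*p_{i-1} + p_{i-2}, q_i = a_i*q_{i-1} + q_{i-2} with p_{-2}=0, p_{-1}=1, q_{-2}=1, q_{-1}=0):
  i=0: a_0=33, p_0 = 33*1 + 0 = 33, q_0 = 33*0 + 1 = 1.
  i=1: a_1=2, p_1 = 2*33 + 1 = 67, q_1 = 2*1 + 0 = 2.
  i=2: a_2=4, p_2 = 4*67 + 33 = 301, q_2 = 4*2 + 1 = 9.
  i=3: a_3=1, p_3 = 1*301 + 67 = 368, q_3 = 1*9 + 2 = 11.
  i=4: a_4=1, p_4 = 1*368 + 301 = 669, q_4 = 1*11 + 9 = 20.
  i=5: a_5=1, p_5 = 1*669 + 368 = 1037, q_5 = 1*20 + 11 = 31.
  i=6: a_6=6, p_6 = 6*1037 + 669 = 6891, q_6 = 6*31 + 20 = 206.
  i=7: a_7=22, p_7 = 22*6891 + 1037 = 152639, q_7 = 22*206 + 31 = 4563.
  i=8: a_8=6, p_8 = 6*152639 + 6891 = 922725, q_8 = 6*4563 + 206 = 27584.
  i=9: a_9=1, p_9 = 1*922725 + 152639 = 1075364, q_9 = 1*27584 + 4563 = 32147.
  i=10: a_10=1, p_10 = 1*1075364 + 922725 = 1998089, q_10 = 1*32147 + 27584 = 59731.
  i=11: a_11=1, p_11 = 1*1998089 + 1075364 = 3073453, q_11 = 1*59731 + 32147 = 91878.
  i=12: a_12=4, p_12 = 4*3073453 + 1998089 = 14291901, q_12 = 4*91878 + 59731 = 427243.
  i=13: a_13=2, p_13 = 2*14291901 + 3073453 = 31657255, q_13 = 2*427243 + 91878 = 946364.
Check: 31657255^2 - 1119*946364^2 = 1002181794135025 - 1002181794135024 = 1, so (x, y) = (31657255, 946364) solves the equation, and by the theorem it is the least positive solution.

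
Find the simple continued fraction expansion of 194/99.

Run the Euclidean algorithm on 194 and 99; the successive quotients are the partial quotients a_0, a_1, ... (each step inverts the fractional part left over by the previous one):
  194 = 1*99 + 95, so a_0 = 1.
  99 = 1*95 + 4, so a_1 = 1.
  95 = 23*4 + 3, so a_2 = 23.
  4 = 1*3 + 1, so a_3 = 1.
  3 = 3*1 + 0, so a_4 = 3.
The remainder reaches 0 after 5 divisions, so the expansion has 5 partial quotients, read off in order.

[1; 1, 23, 1, 3]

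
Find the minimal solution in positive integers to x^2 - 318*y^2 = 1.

(x, y) = (107, 6)

First expand sqrt(318) as a continued fraction. With x_i = (sqrt(318) + m_i)/d_i and (m_0, d_0) = (0, 1): a_0 = floor(sqrt(318)) = 17, since 17^2 = 289 <= 318 < 324 = 18^2.
Iterate m_{i+1} = d_i*a_i - m_i, d_{i+1} = (318 - m_{i+1}^2)/d_i, a_{i+1} = floor((a_0 + m_{i+1})/d_{i+1}):
  m_1 = 1*17 - 0 = 17, d_1 = (318 - 17^2)/1 = 29/1 = 29, a_1 = floor((17 + 17)/29) = 1.
  m_2 = 29*1 - 17 = 12, d_2 = (318 - 12^2)/29 = 174/29 = 6, a_2 = floor((17 + 12)/6) = 4.
  m_3 = 6*4 - 12 = 12, d_3 = (318 - 12^2)/6 = 174/6 = 29, a_3 = floor((17 + 12)/29) = 1.
  m_4 = 29*1 - 12 = 17, d_4 = (318 - 17^2)/29 = 29/29 = 1, a_4 = floor((17 + 17)/1) = 34.
  m_5 = 1*34 - 17 = 17, d_5 = (318 - 17^2)/1 = 29/1 = 29: (m_5, d_5) = (m_1, d_1) = (17, 29), so from here the quotients repeat a_1, ..., a_4; the period length is 4.
So sqrt(318) = [17; (1, 4, 1, 34)] with period length k = 4.
k is even, so the fundamental solution of x^2 - 318y^2 = 1 is (p_{k-1}, q_{k-1}) = (p_3, q_3); compute convergents through index 3.
Convergents (p_i = a_i*p_{i-1} + p_{i-2}, q_i = a_i*q_{i-1} + q_{i-2} with p_{-2}=0, p_{-1}=1, q_{-2}=1, q_{-1}=0):
  i=0: a_0=17, p_0 = 17*1 + 0 = 17, q_0 = 17*0 + 1 = 1.
  i=1: a_1=1, p_1 = 1*17 + 1 = 18, q_1 = 1*1 + 0 = 1.
  i=2: a_2=4, p_2 = 4*18 + 17 = 89, q_2 = 4*1 + 1 = 5.
  i=3: a_3=1, p_3 = 1*89 + 18 = 107, q_3 = 1*5 + 1 = 6.
Check: 107^2 - 318*6^2 = 11449 - 11448 = 1, so (x, y) = (107, 6) solves the equation, and by the theorem it is the least positive solution.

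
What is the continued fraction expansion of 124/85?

[1; 2, 5, 1, 1, 3]

Run the Euclidean algorithm on 124 and 85; the successive quotients are the partial quotients a_0, a_1, ... (each step inverts the fractional part left over by the previous one):
  124 = 1*85 + 39, so a_0 = 1.
  85 = 2*39 + 7, so a_1 = 2.
  39 = 5*7 + 4, so a_2 = 5.
  7 = 1*4 + 3, so a_3 = 1.
  4 = 1*3 + 1, so a_4 = 1.
  3 = 3*1 + 0, so a_5 = 3.
The remainder reaches 0 after 6 divisions, so the expansion has 6 partial quotients, read off in order.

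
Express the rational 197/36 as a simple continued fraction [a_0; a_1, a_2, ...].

[5; 2, 8, 2]

Run the Euclidean algorithm on 197 and 36; the successive quotients are the partial quotients a_0, a_1, ... (each step inverts the fractional part left over by the previous one):
  197 = 5*36 + 17, so a_0 = 5.
  36 = 2*17 + 2, so a_1 = 2.
  17 = 8*2 + 1, so a_2 = 8.
  2 = 2*1 + 0, so a_3 = 2.
The remainder reaches 0 after 4 divisions, so the expansion has 4 partial quotients, read off in order.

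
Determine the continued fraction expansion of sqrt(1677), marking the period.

[40; (1, 19, 2, 19, 1, 80)]

Write x_i = (sqrt(1677) + m_i)/d_i with (m_0, d_0) = (0, 1). a_0 = floor(sqrt(1677)) = 40, since 40^2 = 1600 <= 1677 < 1681 = 41^2.
Iterate m_{i+1} = d_i*a_i - m_i, d_{i+1} = (1677 - m_{i+1}^2)/d_i, a_{i+1} = floor((a_0 + m_{i+1})/d_{i+1}):
  m_1 = 1*40 - 0 = 40, d_1 = (1677 - 40^2)/1 = 77/1 = 77, a_1 = floor((40 + 40)/77) = 1.
  m_2 = 77*1 - 40 = 37, d_2 = (1677 - 37^2)/77 = 308/77 = 4, a_2 = floor((40 + 37)/4) = 19.
  m_3 = 4*19 - 37 = 39, d_3 = (1677 - 39^2)/4 = 156/4 = 39, a_3 = floor((40 + 39)/39) = 2.
  m_4 = 39*2 - 39 = 39, d_4 = (1677 - 39^2)/39 = 156/39 = 4, a_4 = floor((40 + 39)/4) = 19.
  m_5 = 4*19 - 39 = 37, d_5 = (1677 - 37^2)/4 = 308/4 = 77, a_5 = floor((40 + 37)/77) = 1.
  m_6 = 77*1 - 37 = 40, d_6 = (1677 - 40^2)/77 = 77/77 = 1, a_6 = floor((40 + 40)/1) = 80.
  m_7 = 1*80 - 40 = 40, d_7 = (1677 - 40^2)/1 = 77/1 = 77: (m_7, d_7) = (m_1, d_1) = (40, 77), so from here the quotients repeat a_1, ..., a_6; the period length is 6.
Hence the expansion of sqrt(1677) is a_0 = 40 followed by the repeating block 1, 19, 2, 19, 1, 80 (period 6).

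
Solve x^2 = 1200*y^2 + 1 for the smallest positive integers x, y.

(x, y) = (1351, 39)

First expand sqrt(1200) as a continued fraction. With x_i = (sqrt(1200) + m_i)/d_i and (m_0, d_0) = (0, 1): a_0 = floor(sqrt(1200)) = 34, since 34^2 = 1156 <= 1200 < 1225 = 35^2.
Iterate m_{i+1} = d_i*a_i - m_i, d_{i+1} = (1200 - m_{i+1}^2)/d_i, a_{i+1} = floor((a_0 + m_{i+1})/d_{i+1}):
  m_1 = 1*34 - 0 = 34, d_1 = (1200 - 34^2)/1 = 44/1 = 44, a_1 = floor((34 + 34)/44) = 1.
  m_2 = 44*1 - 34 = 10, d_2 = (1200 - 10^2)/44 = 1100/44 = 25, a_2 = floor((34 + 10)/25) = 1.
  m_3 = 25*1 - 10 = 15, d_3 = (1200 - 15^2)/25 = 975/25 = 39, a_3 = floor((34 + 15)/39) = 1.
  m_4 = 39*1 - 15 = 24, d_4 = (1200 - 24^2)/39 = 624/39 = 16, a_4 = floor((34 + 24)/16) = 3.
  m_5 = 16*3 - 24 = 24, d_5 = (1200 - 24^2)/16 = 624/16 = 39, a_5 = floor((34 + 24)/39) = 1.
  m_6 = 39*1 - 24 = 15, d_6 = (1200 - 15^2)/39 = 975/39 = 25, a_6 = floor((34 + 15)/25) = 1.
  m_7 = 25*1 - 15 = 10, d_7 = (1200 - 10^2)/25 = 1100/25 = 44, a_7 = floor((34 + 10)/44) = 1.
  m_8 = 44*1 - 10 = 34, d_8 = (1200 - 34^2)/44 = 44/44 = 1, a_8 = floor((34 + 34)/1) = 68.
  m_9 = 1*68 - 34 = 34, d_9 = (1200 - 34^2)/1 = 44/1 = 44: (m_9, d_9) = (m_1, d_1) = (34, 44), so from here the quotients repeat a_1, ..., a_8; the period length is 8.
So sqrt(1200) = [34; (1, 1, 1, 3, 1, 1, 1, 68)] with period length k = 8.
k is even, so the fundamental solution of x^2 - 1200y^2 = 1 is (p_{k-1}, q_{k-1}) = (p_7, q_7); compute convergents through index 7.
Convergents (p_i = a_i*p_{i-1} + p_{i-2}, q_i = a_i*q_{i-1} + q_{i-2} with p_{-2}=0, p_{-1}=1, q_{-2}=1, q_{-1}=0):
  i=0: a_0=34, p_0 = 34*1 + 0 = 34, q_0 = 34*0 + 1 = 1.
  i=1: a_1=1, p_1 = 1*34 + 1 = 35, q_1 = 1*1 + 0 = 1.
  i=2: a_2=1, p_2 = 1*35 + 34 = 69, q_2 = 1*1 + 1 = 2.
  i=3: a_3=1, p_3 = 1*69 + 35 = 104, q_3 = 1*2 + 1 = 3.
  i=4: a_4=3, p_4 = 3*104 + 69 = 381, q_4 = 3*3 + 2 = 11.
  i=5: a_5=1, p_5 = 1*381 + 104 = 485, q_5 = 1*11 + 3 = 14.
  i=6: a_6=1, p_6 = 1*485 + 381 = 866, q_6 = 1*14 + 11 = 25.
  i=7: a_7=1, p_7 = 1*866 + 485 = 1351, q_7 = 1*25 + 14 = 39.
Check: 1351^2 - 1200*39^2 = 1825201 - 1825200 = 1, so (x, y) = (1351, 39) solves the equation, and by the theorem it is the least positive solution.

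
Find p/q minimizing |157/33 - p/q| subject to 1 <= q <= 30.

138/29

Expand x = 157/33 as a continued fraction with the Euclidean algorithm:
  157 = 4*33 + 25, so a_0 = 4.
  33 = 1*25 + 8, so a_1 = 1.
  25 = 3*8 + 1, so a_2 = 3.
  8 = 8*1 + 0, so a_3 = 8.
so x = [4; 1, 3, 8].
Convergents (p_i = a_i*p_{i-1} + p_{i-2}, q_i = a_i*q_{i-1} + q_{i-2} with p_{-2}=0, p_{-1}=1, q_{-2}=1, q_{-1}=0), until the denominator exceeds 30:
  i=0: a_0=4, p_0 = 4*1 + 0 = 4, q_0 = 4*0 + 1 = 1.
  i=1: a_1=1, p_1 = 1*4 + 1 = 5, q_1 = 1*1 + 0 = 1.
  i=2: a_2=3, p_2 = 3*5 + 4 = 19, q_2 = 3*1 + 1 = 4.
  i=3: a_3=8, p_3 = 8*19 + 5 = 157, q_3 = 8*4 + 1 = 33.
q_3 = 33 > 30, so the last convergent with denominator <= 30 is p_2/q_2 = 19/4.
The closest fraction with denominator <= 30 is either p_2/q_2 or the intermediate fraction (k*p_2 + p_1)/(k*q_2 + q_1) with the largest k >= 1 whose denominator stays <= 30; these approach x as k grows, and every other convergent or intermediate fraction in range is farther away.
Largest k: floor((30 - q_1)/q_2) = floor((30 - 1)/4) = 7.
That gives (7*19 + 5)/(7*4 + 1) = 138/29.
Compare the errors: |x - 19/4| = |157*4 - 19*33|/(33*4) = 1/132, and |x - 138/29| = |157*29 - 138*33|/(33*29) = 1/957.
Cross-multiplying, 1*132 = 132 < 957 = 1*957, so 1/957 is smaller: the intermediate fraction 138/29 is closer to x than 19/4.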